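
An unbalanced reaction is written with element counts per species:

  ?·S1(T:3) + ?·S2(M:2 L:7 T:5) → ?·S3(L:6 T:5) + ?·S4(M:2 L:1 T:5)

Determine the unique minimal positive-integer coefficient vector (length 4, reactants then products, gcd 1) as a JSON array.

M: 5·0+3·2 = 6 | 3·0+3·2 = 6
L: 5·0+3·7 = 21 | 3·6+3·1 = 21
T: 5·3+3·5 = 30 | 3·5+3·5 = 30
gcd(5,3,3,3) = 1

Coefficients: [5, 3, 3, 3]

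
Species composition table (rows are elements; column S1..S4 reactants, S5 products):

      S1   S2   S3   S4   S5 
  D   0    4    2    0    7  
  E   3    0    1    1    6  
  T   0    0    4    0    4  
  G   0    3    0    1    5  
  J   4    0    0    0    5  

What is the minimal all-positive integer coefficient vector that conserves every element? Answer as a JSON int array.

D: 5·0+5·4+4·2+5·0 = 28 | 4·7 = 28
E: 5·3+5·0+4·1+5·1 = 24 | 4·6 = 24
T: 5·0+5·0+4·4+5·0 = 16 | 4·4 = 16
G: 5·0+5·3+4·0+5·1 = 20 | 4·5 = 20
J: 5·4+5·0+4·0+5·0 = 20 | 4·5 = 20
gcd(5,5,4,5,4) = 1

Coefficients: [5, 5, 4, 5, 4]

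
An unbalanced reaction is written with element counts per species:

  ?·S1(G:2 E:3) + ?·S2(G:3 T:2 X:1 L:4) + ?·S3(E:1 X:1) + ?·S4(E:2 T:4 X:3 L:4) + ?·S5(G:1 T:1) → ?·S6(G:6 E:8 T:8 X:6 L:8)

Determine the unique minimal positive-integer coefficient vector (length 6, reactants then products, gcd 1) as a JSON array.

Coefficients: [4, 2, 4, 4, 4, 3]

G: 4·2+2·3+4·0+4·0+4·1 = 18 | 3·6 = 18
E: 4·3+2·0+4·1+4·2+4·0 = 24 | 3·8 = 24
T: 4·0+2·2+4·0+4·4+4·1 = 24 | 3·8 = 24
X: 4·0+2·1+4·1+4·3+4·0 = 18 | 3·6 = 18
L: 4·0+2·4+4·0+4·4+4·0 = 24 | 3·8 = 24
gcd(4,2,4,4,4,3) = 1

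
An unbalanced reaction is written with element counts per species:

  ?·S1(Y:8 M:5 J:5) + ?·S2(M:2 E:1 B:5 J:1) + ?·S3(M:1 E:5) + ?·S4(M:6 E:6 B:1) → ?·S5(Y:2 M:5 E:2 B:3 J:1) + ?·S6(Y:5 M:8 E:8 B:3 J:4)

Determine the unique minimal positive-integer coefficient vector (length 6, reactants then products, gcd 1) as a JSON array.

Coefficients: [3, 3, 3, 3, 2, 4]

Y: 3·8+3·0+3·0+3·0 = 24 | 2·2+4·5 = 24
M: 3·5+3·2+3·1+3·6 = 42 | 2·5+4·8 = 42
E: 3·0+3·1+3·5+3·6 = 36 | 2·2+4·8 = 36
B: 3·0+3·5+3·0+3·1 = 18 | 2·3+4·3 = 18
J: 3·5+3·1+3·0+3·0 = 18 | 2·1+4·4 = 18
gcd(3,3,3,3,2,4) = 1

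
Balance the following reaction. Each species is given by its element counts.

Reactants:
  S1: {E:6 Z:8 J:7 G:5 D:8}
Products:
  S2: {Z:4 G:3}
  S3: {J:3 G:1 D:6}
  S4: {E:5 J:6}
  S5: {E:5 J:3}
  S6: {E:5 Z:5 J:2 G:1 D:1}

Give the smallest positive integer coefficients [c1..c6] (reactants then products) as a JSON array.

Coefficients: [5, 5, 6, 1, 1, 4]

E: 5·6 = 30 | 5·0+6·0+1·5+1·5+4·5 = 30
Z: 5·8 = 40 | 5·4+6·0+1·0+1·0+4·5 = 40
J: 5·7 = 35 | 5·0+6·3+1·6+1·3+4·2 = 35
G: 5·5 = 25 | 5·3+6·1+1·0+1·0+4·1 = 25
D: 5·8 = 40 | 5·0+6·6+1·0+1·0+4·1 = 40
gcd(5,5,6,1,1,4) = 1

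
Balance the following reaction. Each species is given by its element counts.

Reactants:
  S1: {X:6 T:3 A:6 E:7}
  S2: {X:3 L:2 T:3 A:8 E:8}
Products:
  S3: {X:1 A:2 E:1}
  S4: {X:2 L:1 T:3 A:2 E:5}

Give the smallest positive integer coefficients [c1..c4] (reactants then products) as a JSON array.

X: 1·6+1·3 = 9 | 5·1+2·2 = 9
L: 1·0+1·2 = 2 | 5·0+2·1 = 2
T: 1·3+1·3 = 6 | 5·0+2·3 = 6
A: 1·6+1·8 = 14 | 5·2+2·2 = 14
E: 1·7+1·8 = 15 | 5·1+2·5 = 15
gcd(1,1,5,2) = 1

Coefficients: [1, 1, 5, 2]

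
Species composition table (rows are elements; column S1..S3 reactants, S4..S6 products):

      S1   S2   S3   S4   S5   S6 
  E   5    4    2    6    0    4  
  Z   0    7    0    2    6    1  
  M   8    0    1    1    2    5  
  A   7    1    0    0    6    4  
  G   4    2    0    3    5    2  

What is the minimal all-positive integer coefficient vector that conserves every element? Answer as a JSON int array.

E: 4·5+2·4+1·2 = 30 | 1·6+1·0+6·4 = 30
Z: 4·0+2·7+1·0 = 14 | 1·2+1·6+6·1 = 14
M: 4·8+2·0+1·1 = 33 | 1·1+1·2+6·5 = 33
A: 4·7+2·1+1·0 = 30 | 1·0+1·6+6·4 = 30
G: 4·4+2·2+1·0 = 20 | 1·3+1·5+6·2 = 20
gcd(4,2,1,1,1,6) = 1

Coefficients: [4, 2, 1, 1, 1, 6]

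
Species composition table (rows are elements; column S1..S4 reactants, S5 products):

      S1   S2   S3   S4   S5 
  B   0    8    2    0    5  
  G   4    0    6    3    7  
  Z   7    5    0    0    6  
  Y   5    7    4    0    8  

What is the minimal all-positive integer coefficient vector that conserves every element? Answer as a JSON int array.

Coefficients: [3, 3, 3, 4, 6]

B: 3·0+3·8+3·2+4·0 = 30 | 6·5 = 30
G: 3·4+3·0+3·6+4·3 = 42 | 6·7 = 42
Z: 3·7+3·5+3·0+4·0 = 36 | 6·6 = 36
Y: 3·5+3·7+3·4+4·0 = 48 | 6·8 = 48
gcd(3,3,3,4,6) = 1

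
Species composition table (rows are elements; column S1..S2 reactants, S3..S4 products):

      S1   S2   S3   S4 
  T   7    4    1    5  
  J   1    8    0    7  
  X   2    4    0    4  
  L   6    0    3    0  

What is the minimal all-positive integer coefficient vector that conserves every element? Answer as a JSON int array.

T: 2·7+5·4 = 34 | 4·1+6·5 = 34
J: 2·1+5·8 = 42 | 4·0+6·7 = 42
X: 2·2+5·4 = 24 | 4·0+6·4 = 24
L: 2·6+5·0 = 12 | 4·3+6·0 = 12
gcd(2,5,4,6) = 1

Coefficients: [2, 5, 4, 6]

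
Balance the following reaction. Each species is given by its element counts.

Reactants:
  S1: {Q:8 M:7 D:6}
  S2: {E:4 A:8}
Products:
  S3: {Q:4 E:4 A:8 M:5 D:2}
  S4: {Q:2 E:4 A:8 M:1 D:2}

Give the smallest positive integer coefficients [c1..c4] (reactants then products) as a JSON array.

Q: 1·8+3·0 = 8 | 1·4+2·2 = 8
E: 1·0+3·4 = 12 | 1·4+2·4 = 12
A: 1·0+3·8 = 24 | 1·8+2·8 = 24
M: 1·7+3·0 = 7 | 1·5+2·1 = 7
D: 1·6+3·0 = 6 | 1·2+2·2 = 6
gcd(1,3,1,2) = 1

Coefficients: [1, 3, 1, 2]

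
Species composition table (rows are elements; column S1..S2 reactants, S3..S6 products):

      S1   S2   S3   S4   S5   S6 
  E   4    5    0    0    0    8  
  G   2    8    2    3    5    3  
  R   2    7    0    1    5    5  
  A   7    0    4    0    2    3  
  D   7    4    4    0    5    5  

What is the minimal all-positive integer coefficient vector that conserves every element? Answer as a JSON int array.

E: 5·4+4·5 = 40 | 4·0+3·0+2·0+5·8 = 40
G: 5·2+4·8 = 42 | 4·2+3·3+2·5+5·3 = 42
R: 5·2+4·7 = 38 | 4·0+3·1+2·5+5·5 = 38
A: 5·7+4·0 = 35 | 4·4+3·0+2·2+5·3 = 35
D: 5·7+4·4 = 51 | 4·4+3·0+2·5+5·5 = 51
gcd(5,4,4,3,2,5) = 1

Coefficients: [5, 4, 4, 3, 2, 5]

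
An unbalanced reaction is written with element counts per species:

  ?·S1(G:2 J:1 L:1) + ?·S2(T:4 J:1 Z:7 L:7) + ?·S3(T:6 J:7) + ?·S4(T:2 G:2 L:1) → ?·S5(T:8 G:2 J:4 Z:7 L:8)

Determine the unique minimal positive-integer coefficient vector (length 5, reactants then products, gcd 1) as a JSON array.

Coefficients: [1, 5, 2, 4, 5]

T: 1·0+5·4+2·6+4·2 = 40 | 5·8 = 40
G: 1·2+5·0+2·0+4·2 = 10 | 5·2 = 10
J: 1·1+5·1+2·7+4·0 = 20 | 5·4 = 20
Z: 1·0+5·7+2·0+4·0 = 35 | 5·7 = 35
L: 1·1+5·7+2·0+4·1 = 40 | 5·8 = 40
gcd(1,5,2,4,5) = 1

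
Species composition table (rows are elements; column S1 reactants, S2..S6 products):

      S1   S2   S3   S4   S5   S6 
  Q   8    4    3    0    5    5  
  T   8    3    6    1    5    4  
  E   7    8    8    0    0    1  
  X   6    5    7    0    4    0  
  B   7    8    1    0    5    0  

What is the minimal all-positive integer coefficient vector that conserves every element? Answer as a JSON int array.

Coefficients: [5, 3, 1, 3, 2, 3]

Q: 5·8 = 40 | 3·4+1·3+3·0+2·5+3·5 = 40
T: 5·8 = 40 | 3·3+1·6+3·1+2·5+3·4 = 40
E: 5·7 = 35 | 3·8+1·8+3·0+2·0+3·1 = 35
X: 5·6 = 30 | 3·5+1·7+3·0+2·4+3·0 = 30
B: 5·7 = 35 | 3·8+1·1+3·0+2·5+3·0 = 35
gcd(5,3,1,3,2,3) = 1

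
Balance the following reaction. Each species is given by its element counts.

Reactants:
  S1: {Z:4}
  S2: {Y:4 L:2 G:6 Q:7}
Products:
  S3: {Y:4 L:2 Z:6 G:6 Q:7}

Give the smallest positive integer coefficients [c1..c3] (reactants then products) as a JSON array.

Y: 3·0+2·4 = 8 | 2·4 = 8
L: 3·0+2·2 = 4 | 2·2 = 4
Z: 3·4+2·0 = 12 | 2·6 = 12
G: 3·0+2·6 = 12 | 2·6 = 12
Q: 3·0+2·7 = 14 | 2·7 = 14
gcd(3,2,2) = 1

Coefficients: [3, 2, 2]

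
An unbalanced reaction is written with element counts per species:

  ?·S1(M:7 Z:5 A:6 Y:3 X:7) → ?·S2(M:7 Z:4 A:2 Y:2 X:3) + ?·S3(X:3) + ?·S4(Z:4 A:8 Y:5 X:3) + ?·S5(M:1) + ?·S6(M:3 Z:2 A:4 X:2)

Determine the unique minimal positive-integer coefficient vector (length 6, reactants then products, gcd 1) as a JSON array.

Coefficients: [6, 4, 6, 2, 5, 3]

M: 6·7 = 42 | 4·7+6·0+2·0+5·1+3·3 = 42
Z: 6·5 = 30 | 4·4+6·0+2·4+5·0+3·2 = 30
A: 6·6 = 36 | 4·2+6·0+2·8+5·0+3·4 = 36
Y: 6·3 = 18 | 4·2+6·0+2·5+5·0+3·0 = 18
X: 6·7 = 42 | 4·3+6·3+2·3+5·0+3·2 = 42
gcd(6,4,6,2,5,3) = 1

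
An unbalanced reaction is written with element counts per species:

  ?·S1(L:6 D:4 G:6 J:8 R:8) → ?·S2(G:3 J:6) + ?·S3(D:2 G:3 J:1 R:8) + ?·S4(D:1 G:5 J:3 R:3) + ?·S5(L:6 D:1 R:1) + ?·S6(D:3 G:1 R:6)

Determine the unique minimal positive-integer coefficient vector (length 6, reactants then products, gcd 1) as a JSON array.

Coefficients: [5, 6, 1, 1, 5, 4]

L: 5·6 = 30 | 6·0+1·0+1·0+5·6+4·0 = 30
D: 5·4 = 20 | 6·0+1·2+1·1+5·1+4·3 = 20
G: 5·6 = 30 | 6·3+1·3+1·5+5·0+4·1 = 30
J: 5·8 = 40 | 6·6+1·1+1·3+5·0+4·0 = 40
R: 5·8 = 40 | 6·0+1·8+1·3+5·1+4·6 = 40
gcd(5,6,1,1,5,4) = 1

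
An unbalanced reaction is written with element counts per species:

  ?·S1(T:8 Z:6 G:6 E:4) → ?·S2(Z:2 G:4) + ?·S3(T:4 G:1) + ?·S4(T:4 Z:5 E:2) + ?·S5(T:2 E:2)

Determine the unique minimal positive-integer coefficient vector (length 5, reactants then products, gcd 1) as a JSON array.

T: 3·8 = 24 | 4·0+2·4+2·4+4·2 = 24
Z: 3·6 = 18 | 4·2+2·0+2·5+4·0 = 18
G: 3·6 = 18 | 4·4+2·1+2·0+4·0 = 18
E: 3·4 = 12 | 4·0+2·0+2·2+4·2 = 12
gcd(3,4,2,2,4) = 1

Coefficients: [3, 4, 2, 2, 4]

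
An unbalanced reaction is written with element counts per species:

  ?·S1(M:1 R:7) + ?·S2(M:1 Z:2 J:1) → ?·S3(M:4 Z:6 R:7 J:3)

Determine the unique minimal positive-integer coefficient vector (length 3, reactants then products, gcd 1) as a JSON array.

M: 1·1+3·1 = 4 | 1·4 = 4
Z: 1·0+3·2 = 6 | 1·6 = 6
R: 1·7+3·0 = 7 | 1·7 = 7
J: 1·0+3·1 = 3 | 1·3 = 3
gcd(1,3,1) = 1

Coefficients: [1, 3, 1]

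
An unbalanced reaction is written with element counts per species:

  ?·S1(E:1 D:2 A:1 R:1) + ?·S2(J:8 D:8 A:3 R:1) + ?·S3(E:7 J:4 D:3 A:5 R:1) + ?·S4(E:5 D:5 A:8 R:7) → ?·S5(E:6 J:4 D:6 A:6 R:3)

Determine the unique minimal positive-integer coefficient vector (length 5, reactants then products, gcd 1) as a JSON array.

Coefficients: [4, 1, 3, 1, 5]

E: 4·1+1·0+3·7+1·5 = 30 | 5·6 = 30
J: 4·0+1·8+3·4+1·0 = 20 | 5·4 = 20
D: 4·2+1·8+3·3+1·5 = 30 | 5·6 = 30
A: 4·1+1·3+3·5+1·8 = 30 | 5·6 = 30
R: 4·1+1·1+3·1+1·7 = 15 | 5·3 = 15
gcd(4,1,3,1,5) = 1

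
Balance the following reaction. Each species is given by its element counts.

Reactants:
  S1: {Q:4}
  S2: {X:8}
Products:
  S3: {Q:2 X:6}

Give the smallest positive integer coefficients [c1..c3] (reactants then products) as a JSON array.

Q: 2·4+3·0 = 8 | 4·2 = 8
X: 2·0+3·8 = 24 | 4·6 = 24
gcd(2,3,4) = 1

Coefficients: [2, 3, 4]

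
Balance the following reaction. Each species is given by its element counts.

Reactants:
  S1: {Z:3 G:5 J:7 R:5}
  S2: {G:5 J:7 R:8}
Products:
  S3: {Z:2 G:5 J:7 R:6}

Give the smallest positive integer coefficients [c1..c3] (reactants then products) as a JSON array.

Z: 2·3+1·0 = 6 | 3·2 = 6
G: 2·5+1·5 = 15 | 3·5 = 15
J: 2·7+1·7 = 21 | 3·7 = 21
R: 2·5+1·8 = 18 | 3·6 = 18
gcd(2,1,3) = 1

Coefficients: [2, 1, 3]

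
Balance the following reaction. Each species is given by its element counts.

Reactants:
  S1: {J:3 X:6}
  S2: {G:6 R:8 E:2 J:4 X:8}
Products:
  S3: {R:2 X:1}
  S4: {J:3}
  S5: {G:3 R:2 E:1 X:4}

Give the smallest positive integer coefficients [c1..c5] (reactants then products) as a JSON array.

Coefficients: [1, 3, 6, 5, 6]

G: 1·0+3·6 = 18 | 6·0+5·0+6·3 = 18
R: 1·0+3·8 = 24 | 6·2+5·0+6·2 = 24
E: 1·0+3·2 = 6 | 6·0+5·0+6·1 = 6
J: 1·3+3·4 = 15 | 6·0+5·3+6·0 = 15
X: 1·6+3·8 = 30 | 6·1+5·0+6·4 = 30
gcd(1,3,6,5,6) = 1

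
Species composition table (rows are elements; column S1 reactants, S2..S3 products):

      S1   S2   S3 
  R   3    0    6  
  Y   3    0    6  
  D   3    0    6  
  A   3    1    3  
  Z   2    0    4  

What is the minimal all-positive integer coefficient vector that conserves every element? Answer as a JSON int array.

Coefficients: [2, 3, 1]

R: 2·3 = 6 | 3·0+1·6 = 6
Y: 2·3 = 6 | 3·0+1·6 = 6
D: 2·3 = 6 | 3·0+1·6 = 6
A: 2·3 = 6 | 3·1+1·3 = 6
Z: 2·2 = 4 | 3·0+1·4 = 4
gcd(2,3,1) = 1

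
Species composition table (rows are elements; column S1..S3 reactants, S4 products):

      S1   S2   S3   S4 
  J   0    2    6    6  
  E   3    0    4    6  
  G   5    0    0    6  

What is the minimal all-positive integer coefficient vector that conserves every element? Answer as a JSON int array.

Coefficients: [6, 6, 3, 5]

J: 6·0+6·2+3·6 = 30 | 5·6 = 30
E: 6·3+6·0+3·4 = 30 | 5·6 = 30
G: 6·5+6·0+3·0 = 30 | 5·6 = 30
gcd(6,6,3,5) = 1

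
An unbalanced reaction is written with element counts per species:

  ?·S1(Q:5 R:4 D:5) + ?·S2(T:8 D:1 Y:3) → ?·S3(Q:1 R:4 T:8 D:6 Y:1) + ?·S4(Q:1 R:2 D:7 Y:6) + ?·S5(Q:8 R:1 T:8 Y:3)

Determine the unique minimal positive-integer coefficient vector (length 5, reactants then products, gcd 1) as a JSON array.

Q: 4·5+5·0 = 20 | 3·1+1·1+2·8 = 20
R: 4·4+5·0 = 16 | 3·4+1·2+2·1 = 16
T: 4·0+5·8 = 40 | 3·8+1·0+2·8 = 40
D: 4·5+5·1 = 25 | 3·6+1·7+2·0 = 25
Y: 4·0+5·3 = 15 | 3·1+1·6+2·3 = 15
gcd(4,5,3,1,2) = 1

Coefficients: [4, 5, 3, 1, 2]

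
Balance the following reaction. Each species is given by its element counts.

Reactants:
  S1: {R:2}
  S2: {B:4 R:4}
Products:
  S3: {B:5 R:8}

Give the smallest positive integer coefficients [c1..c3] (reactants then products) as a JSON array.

Coefficients: [6, 5, 4]

B: 6·0+5·4 = 20 | 4·5 = 20
R: 6·2+5·4 = 32 | 4·8 = 32
gcd(6,5,4) = 1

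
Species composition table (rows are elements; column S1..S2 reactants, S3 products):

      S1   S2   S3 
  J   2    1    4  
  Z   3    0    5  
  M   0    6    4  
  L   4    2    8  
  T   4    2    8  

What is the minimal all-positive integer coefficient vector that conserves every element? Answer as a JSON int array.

Coefficients: [5, 2, 3]

J: 5·2+2·1 = 12 | 3·4 = 12
Z: 5·3+2·0 = 15 | 3·5 = 15
M: 5·0+2·6 = 12 | 3·4 = 12
L: 5·4+2·2 = 24 | 3·8 = 24
T: 5·4+2·2 = 24 | 3·8 = 24
gcd(5,2,3) = 1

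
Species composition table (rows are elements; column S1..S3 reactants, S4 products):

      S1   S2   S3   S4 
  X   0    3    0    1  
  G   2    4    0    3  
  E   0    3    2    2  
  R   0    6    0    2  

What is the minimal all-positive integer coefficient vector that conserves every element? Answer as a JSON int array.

Coefficients: [5, 2, 3, 6]

X: 5·0+2·3+3·0 = 6 | 6·1 = 6
G: 5·2+2·4+3·0 = 18 | 6·3 = 18
E: 5·0+2·3+3·2 = 12 | 6·2 = 12
R: 5·0+2·6+3·0 = 12 | 6·2 = 12
gcd(5,2,3,6) = 1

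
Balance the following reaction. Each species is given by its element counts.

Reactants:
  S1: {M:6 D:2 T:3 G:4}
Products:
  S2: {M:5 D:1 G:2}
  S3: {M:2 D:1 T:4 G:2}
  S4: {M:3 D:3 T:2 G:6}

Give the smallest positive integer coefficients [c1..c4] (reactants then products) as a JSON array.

Coefficients: [6, 5, 4, 1]

M: 6·6 = 36 | 5·5+4·2+1·3 = 36
D: 6·2 = 12 | 5·1+4·1+1·3 = 12
T: 6·3 = 18 | 5·0+4·4+1·2 = 18
G: 6·4 = 24 | 5·2+4·2+1·6 = 24
gcd(6,5,4,1) = 1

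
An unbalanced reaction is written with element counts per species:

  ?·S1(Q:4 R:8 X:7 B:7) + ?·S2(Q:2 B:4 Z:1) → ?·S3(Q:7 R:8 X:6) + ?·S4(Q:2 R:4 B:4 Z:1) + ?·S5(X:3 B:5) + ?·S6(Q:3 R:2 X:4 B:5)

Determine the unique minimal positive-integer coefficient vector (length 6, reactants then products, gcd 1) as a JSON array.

Q: 5·4+5·2 = 30 | 2·7+5·2+5·0+2·3 = 30
R: 5·8+5·0 = 40 | 2·8+5·4+5·0+2·2 = 40
X: 5·7+5·0 = 35 | 2·6+5·0+5·3+2·4 = 35
B: 5·7+5·4 = 55 | 2·0+5·4+5·5+2·5 = 55
Z: 5·0+5·1 = 5 | 2·0+5·1+5·0+2·0 = 5
gcd(5,5,2,5,5,2) = 1

Coefficients: [5, 5, 2, 5, 5, 2]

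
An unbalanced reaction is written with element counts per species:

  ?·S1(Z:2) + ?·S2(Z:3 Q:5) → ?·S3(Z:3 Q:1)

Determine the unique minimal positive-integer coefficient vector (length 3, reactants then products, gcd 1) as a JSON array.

Coefficients: [6, 1, 5]

Z: 6·2+1·3 = 15 | 5·3 = 15
Q: 6·0+1·5 = 5 | 5·1 = 5
gcd(6,1,5) = 1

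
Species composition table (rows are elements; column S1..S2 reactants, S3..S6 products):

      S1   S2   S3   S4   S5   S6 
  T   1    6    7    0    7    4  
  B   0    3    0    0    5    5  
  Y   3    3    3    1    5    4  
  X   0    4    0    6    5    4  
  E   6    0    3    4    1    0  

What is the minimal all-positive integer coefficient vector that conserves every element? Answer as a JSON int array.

Coefficients: [2, 5, 2, 1, 2, 1]

T: 2·1+5·6 = 32 | 2·7+1·0+2·7+1·4 = 32
B: 2·0+5·3 = 15 | 2·0+1·0+2·5+1·5 = 15
Y: 2·3+5·3 = 21 | 2·3+1·1+2·5+1·4 = 21
X: 2·0+5·4 = 20 | 2·0+1·6+2·5+1·4 = 20
E: 2·6+5·0 = 12 | 2·3+1·4+2·1+1·0 = 12
gcd(2,5,2,1,2,1) = 1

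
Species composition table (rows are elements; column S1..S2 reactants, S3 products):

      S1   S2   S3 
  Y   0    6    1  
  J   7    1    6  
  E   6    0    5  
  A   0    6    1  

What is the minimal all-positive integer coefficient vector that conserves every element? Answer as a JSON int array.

Coefficients: [5, 1, 6]

Y: 5·0+1·6 = 6 | 6·1 = 6
J: 5·7+1·1 = 36 | 6·6 = 36
E: 5·6+1·0 = 30 | 6·5 = 30
A: 5·0+1·6 = 6 | 6·1 = 6
gcd(5,1,6) = 1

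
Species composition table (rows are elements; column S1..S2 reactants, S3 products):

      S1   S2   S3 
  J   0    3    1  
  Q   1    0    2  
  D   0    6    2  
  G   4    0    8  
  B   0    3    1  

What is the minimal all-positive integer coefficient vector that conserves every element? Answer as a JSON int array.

Coefficients: [6, 1, 3]

J: 6·0+1·3 = 3 | 3·1 = 3
Q: 6·1+1·0 = 6 | 3·2 = 6
D: 6·0+1·6 = 6 | 3·2 = 6
G: 6·4+1·0 = 24 | 3·8 = 24
B: 6·0+1·3 = 3 | 3·1 = 3
gcd(6,1,3) = 1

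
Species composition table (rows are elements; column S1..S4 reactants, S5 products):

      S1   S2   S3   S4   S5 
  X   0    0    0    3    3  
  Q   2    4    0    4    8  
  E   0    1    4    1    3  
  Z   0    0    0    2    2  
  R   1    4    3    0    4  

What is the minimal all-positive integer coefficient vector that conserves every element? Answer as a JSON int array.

Coefficients: [6, 2, 2, 5, 5]

X: 6·0+2·0+2·0+5·3 = 15 | 5·3 = 15
Q: 6·2+2·4+2·0+5·4 = 40 | 5·8 = 40
E: 6·0+2·1+2·4+5·1 = 15 | 5·3 = 15
Z: 6·0+2·0+2·0+5·2 = 10 | 5·2 = 10
R: 6·1+2·4+2·3+5·0 = 20 | 5·4 = 20
gcd(6,2,2,5,5) = 1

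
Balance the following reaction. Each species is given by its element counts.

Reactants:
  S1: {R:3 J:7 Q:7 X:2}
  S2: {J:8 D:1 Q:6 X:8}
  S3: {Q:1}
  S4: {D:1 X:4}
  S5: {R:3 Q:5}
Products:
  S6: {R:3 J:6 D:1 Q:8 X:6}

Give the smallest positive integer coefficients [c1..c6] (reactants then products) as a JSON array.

R: 4·3+1·0+4·0+5·0+2·3 = 18 | 6·3 = 18
J: 4·7+1·8+4·0+5·0+2·0 = 36 | 6·6 = 36
D: 4·0+1·1+4·0+5·1+2·0 = 6 | 6·1 = 6
Q: 4·7+1·6+4·1+5·0+2·5 = 48 | 6·8 = 48
X: 4·2+1·8+4·0+5·4+2·0 = 36 | 6·6 = 36
gcd(4,1,4,5,2,6) = 1

Coefficients: [4, 1, 4, 5, 2, 6]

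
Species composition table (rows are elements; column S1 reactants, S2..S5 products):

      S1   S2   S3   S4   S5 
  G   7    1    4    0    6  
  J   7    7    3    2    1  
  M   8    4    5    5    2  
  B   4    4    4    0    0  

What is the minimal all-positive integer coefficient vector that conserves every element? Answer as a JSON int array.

G: 5·7 = 35 | 3·1+2·4+2·0+4·6 = 35
J: 5·7 = 35 | 3·7+2·3+2·2+4·1 = 35
M: 5·8 = 40 | 3·4+2·5+2·5+4·2 = 40
B: 5·4 = 20 | 3·4+2·4+2·0+4·0 = 20
gcd(5,3,2,2,4) = 1

Coefficients: [5, 3, 2, 2, 4]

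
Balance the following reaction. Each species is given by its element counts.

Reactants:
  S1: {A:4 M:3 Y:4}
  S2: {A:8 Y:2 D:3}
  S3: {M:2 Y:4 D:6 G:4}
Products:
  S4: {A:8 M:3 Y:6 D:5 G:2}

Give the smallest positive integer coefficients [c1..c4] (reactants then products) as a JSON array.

A: 4·4+4·8+3·0 = 48 | 6·8 = 48
M: 4·3+4·0+3·2 = 18 | 6·3 = 18
Y: 4·4+4·2+3·4 = 36 | 6·6 = 36
D: 4·0+4·3+3·6 = 30 | 6·5 = 30
G: 4·0+4·0+3·4 = 12 | 6·2 = 12
gcd(4,4,3,6) = 1

Coefficients: [4, 4, 3, 6]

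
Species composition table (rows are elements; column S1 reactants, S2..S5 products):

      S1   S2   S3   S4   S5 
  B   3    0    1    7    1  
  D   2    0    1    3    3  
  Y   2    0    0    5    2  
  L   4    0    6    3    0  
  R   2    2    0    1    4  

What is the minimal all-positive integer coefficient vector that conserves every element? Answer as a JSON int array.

Coefficients: [6, 3, 3, 2, 1]

B: 6·3 = 18 | 3·0+3·1+2·7+1·1 = 18
D: 6·2 = 12 | 3·0+3·1+2·3+1·3 = 12
Y: 6·2 = 12 | 3·0+3·0+2·5+1·2 = 12
L: 6·4 = 24 | 3·0+3·6+2·3+1·0 = 24
R: 6·2 = 12 | 3·2+3·0+2·1+1·4 = 12
gcd(6,3,3,2,1) = 1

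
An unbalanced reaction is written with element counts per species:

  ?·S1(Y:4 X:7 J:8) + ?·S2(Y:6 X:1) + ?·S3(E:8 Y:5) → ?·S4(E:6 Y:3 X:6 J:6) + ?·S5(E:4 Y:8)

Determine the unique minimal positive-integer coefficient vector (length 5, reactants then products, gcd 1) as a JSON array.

Coefficients: [3, 3, 6, 4, 6]

E: 3·0+3·0+6·8 = 48 | 4·6+6·4 = 48
Y: 3·4+3·6+6·5 = 60 | 4·3+6·8 = 60
X: 3·7+3·1+6·0 = 24 | 4·6+6·0 = 24
J: 3·8+3·0+6·0 = 24 | 4·6+6·0 = 24
gcd(3,3,6,4,6) = 1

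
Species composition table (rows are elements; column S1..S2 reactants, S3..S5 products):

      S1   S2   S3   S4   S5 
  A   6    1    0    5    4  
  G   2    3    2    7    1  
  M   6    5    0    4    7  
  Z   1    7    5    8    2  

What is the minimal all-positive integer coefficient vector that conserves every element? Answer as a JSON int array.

A: 5·6+4·1 = 34 | 1·0+2·5+6·4 = 34
G: 5·2+4·3 = 22 | 1·2+2·7+6·1 = 22
M: 5·6+4·5 = 50 | 1·0+2·4+6·7 = 50
Z: 5·1+4·7 = 33 | 1·5+2·8+6·2 = 33
gcd(5,4,1,2,6) = 1

Coefficients: [5, 4, 1, 2, 6]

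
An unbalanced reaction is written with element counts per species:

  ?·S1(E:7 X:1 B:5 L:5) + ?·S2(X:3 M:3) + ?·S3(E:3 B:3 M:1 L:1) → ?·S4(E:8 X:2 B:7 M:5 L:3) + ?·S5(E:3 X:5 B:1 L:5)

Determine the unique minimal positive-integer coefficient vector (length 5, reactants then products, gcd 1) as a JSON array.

E: 5·7+6·0+2·3 = 41 | 4·8+3·3 = 41
X: 5·1+6·3+2·0 = 23 | 4·2+3·5 = 23
B: 5·5+6·0+2·3 = 31 | 4·7+3·1 = 31
M: 5·0+6·3+2·1 = 20 | 4·5+3·0 = 20
L: 5·5+6·0+2·1 = 27 | 4·3+3·5 = 27
gcd(5,6,2,4,3) = 1

Coefficients: [5, 6, 2, 4, 3]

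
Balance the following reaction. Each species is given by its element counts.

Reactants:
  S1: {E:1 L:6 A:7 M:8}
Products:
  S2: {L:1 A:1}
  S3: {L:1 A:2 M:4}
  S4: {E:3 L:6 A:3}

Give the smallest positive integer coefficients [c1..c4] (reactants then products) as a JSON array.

E: 3·1 = 3 | 6·0+6·0+1·3 = 3
L: 3·6 = 18 | 6·1+6·1+1·6 = 18
A: 3·7 = 21 | 6·1+6·2+1·3 = 21
M: 3·8 = 24 | 6·0+6·4+1·0 = 24
gcd(3,6,6,1) = 1

Coefficients: [3, 6, 6, 1]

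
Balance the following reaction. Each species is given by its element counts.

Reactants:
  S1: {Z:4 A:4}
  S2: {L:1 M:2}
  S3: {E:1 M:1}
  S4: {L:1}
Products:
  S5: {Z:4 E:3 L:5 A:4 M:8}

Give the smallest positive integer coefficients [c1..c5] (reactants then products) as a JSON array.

Z: 2·4+5·0+6·0+5·0 = 8 | 2·4 = 8
E: 2·0+5·0+6·1+5·0 = 6 | 2·3 = 6
L: 2·0+5·1+6·0+5·1 = 10 | 2·5 = 10
A: 2·4+5·0+6·0+5·0 = 8 | 2·4 = 8
M: 2·0+5·2+6·1+5·0 = 16 | 2·8 = 16
gcd(2,5,6,5,2) = 1

Coefficients: [2, 5, 6, 5, 2]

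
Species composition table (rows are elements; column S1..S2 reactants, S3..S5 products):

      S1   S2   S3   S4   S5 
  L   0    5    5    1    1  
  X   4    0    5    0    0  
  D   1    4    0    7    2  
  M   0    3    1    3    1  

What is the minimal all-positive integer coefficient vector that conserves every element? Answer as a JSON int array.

Coefficients: [5, 5, 4, 3, 2]

L: 5·0+5·5 = 25 | 4·5+3·1+2·1 = 25
X: 5·4+5·0 = 20 | 4·5+3·0+2·0 = 20
D: 5·1+5·4 = 25 | 4·0+3·7+2·2 = 25
M: 5·0+5·3 = 15 | 4·1+3·3+2·1 = 15
gcd(5,5,4,3,2) = 1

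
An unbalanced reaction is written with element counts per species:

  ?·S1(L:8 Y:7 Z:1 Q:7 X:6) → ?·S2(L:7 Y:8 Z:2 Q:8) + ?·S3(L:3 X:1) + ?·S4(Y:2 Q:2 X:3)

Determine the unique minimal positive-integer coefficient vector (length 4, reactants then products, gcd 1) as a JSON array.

Coefficients: [2, 1, 3, 3]

L: 2·8 = 16 | 1·7+3·3+3·0 = 16
Y: 2·7 = 14 | 1·8+3·0+3·2 = 14
Z: 2·1 = 2 | 1·2+3·0+3·0 = 2
Q: 2·7 = 14 | 1·8+3·0+3·2 = 14
X: 2·6 = 12 | 1·0+3·1+3·3 = 12
gcd(2,1,3,3) = 1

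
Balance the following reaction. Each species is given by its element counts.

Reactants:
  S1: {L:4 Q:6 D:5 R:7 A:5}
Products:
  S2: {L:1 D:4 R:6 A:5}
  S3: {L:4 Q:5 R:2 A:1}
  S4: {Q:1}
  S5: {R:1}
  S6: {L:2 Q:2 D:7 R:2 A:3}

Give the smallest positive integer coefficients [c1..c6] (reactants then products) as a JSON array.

Coefficients: [3, 2, 2, 6, 3, 1]

L: 3·4 = 12 | 2·1+2·4+6·0+3·0+1·2 = 12
Q: 3·6 = 18 | 2·0+2·5+6·1+3·0+1·2 = 18
D: 3·5 = 15 | 2·4+2·0+6·0+3·0+1·7 = 15
R: 3·7 = 21 | 2·6+2·2+6·0+3·1+1·2 = 21
A: 3·5 = 15 | 2·5+2·1+6·0+3·0+1·3 = 15
gcd(3,2,2,6,3,1) = 1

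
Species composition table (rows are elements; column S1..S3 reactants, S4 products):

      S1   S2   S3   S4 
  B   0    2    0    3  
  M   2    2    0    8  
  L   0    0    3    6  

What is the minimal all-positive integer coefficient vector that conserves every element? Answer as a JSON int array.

Coefficients: [5, 3, 4, 2]

B: 5·0+3·2+4·0 = 6 | 2·3 = 6
M: 5·2+3·2+4·0 = 16 | 2·8 = 16
L: 5·0+3·0+4·3 = 12 | 2·6 = 12
gcd(5,3,4,2) = 1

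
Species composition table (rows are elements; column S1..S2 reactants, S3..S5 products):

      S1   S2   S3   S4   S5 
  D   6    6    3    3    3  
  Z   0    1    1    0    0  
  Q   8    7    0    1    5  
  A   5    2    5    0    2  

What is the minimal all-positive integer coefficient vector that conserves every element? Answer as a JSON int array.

Coefficients: [3, 1, 1, 1, 6]

D: 3·6+1·6 = 24 | 1·3+1·3+6·3 = 24
Z: 3·0+1·1 = 1 | 1·1+1·0+6·0 = 1
Q: 3·8+1·7 = 31 | 1·0+1·1+6·5 = 31
A: 3·5+1·2 = 17 | 1·5+1·0+6·2 = 17
gcd(3,1,1,1,6) = 1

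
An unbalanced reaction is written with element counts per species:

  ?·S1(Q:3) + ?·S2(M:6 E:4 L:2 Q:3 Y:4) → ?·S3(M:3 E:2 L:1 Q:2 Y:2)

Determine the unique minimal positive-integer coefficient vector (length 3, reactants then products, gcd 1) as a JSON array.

M: 1·0+3·6 = 18 | 6·3 = 18
E: 1·0+3·4 = 12 | 6·2 = 12
L: 1·0+3·2 = 6 | 6·1 = 6
Q: 1·3+3·3 = 12 | 6·2 = 12
Y: 1·0+3·4 = 12 | 6·2 = 12
gcd(1,3,6) = 1

Coefficients: [1, 3, 6]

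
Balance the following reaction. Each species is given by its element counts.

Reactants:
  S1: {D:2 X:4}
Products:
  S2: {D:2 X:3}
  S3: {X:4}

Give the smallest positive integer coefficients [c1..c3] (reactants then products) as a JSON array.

D: 4·2 = 8 | 4·2+1·0 = 8
X: 4·4 = 16 | 4·3+1·4 = 16
gcd(4,4,1) = 1

Coefficients: [4, 4, 1]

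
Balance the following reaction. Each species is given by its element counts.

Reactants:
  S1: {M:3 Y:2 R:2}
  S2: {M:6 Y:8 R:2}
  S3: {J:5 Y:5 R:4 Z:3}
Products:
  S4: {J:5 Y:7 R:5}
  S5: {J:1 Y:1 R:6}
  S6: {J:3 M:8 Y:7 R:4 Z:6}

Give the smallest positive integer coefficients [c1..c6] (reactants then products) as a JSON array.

Coefficients: [6, 1, 6, 4, 1, 3]

J: 6·0+1·0+6·5 = 30 | 4·5+1·1+3·3 = 30
M: 6·3+1·6+6·0 = 24 | 4·0+1·0+3·8 = 24
Y: 6·2+1·8+6·5 = 50 | 4·7+1·1+3·7 = 50
R: 6·2+1·2+6·4 = 38 | 4·5+1·6+3·4 = 38
Z: 6·0+1·0+6·3 = 18 | 4·0+1·0+3·6 = 18
gcd(6,1,6,4,1,3) = 1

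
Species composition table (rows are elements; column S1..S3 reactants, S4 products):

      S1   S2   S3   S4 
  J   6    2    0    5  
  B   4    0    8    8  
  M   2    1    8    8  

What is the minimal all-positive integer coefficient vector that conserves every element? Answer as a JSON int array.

Coefficients: [2, 4, 3, 4]

J: 2·6+4·2+3·0 = 20 | 4·5 = 20
B: 2·4+4·0+3·8 = 32 | 4·8 = 32
M: 2·2+4·1+3·8 = 32 | 4·8 = 32
gcd(2,4,3,4) = 1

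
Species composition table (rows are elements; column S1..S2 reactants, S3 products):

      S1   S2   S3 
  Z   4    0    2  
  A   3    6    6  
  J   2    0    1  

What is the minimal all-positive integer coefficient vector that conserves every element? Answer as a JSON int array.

Z: 2·4+3·0 = 8 | 4·2 = 8
A: 2·3+3·6 = 24 | 4·6 = 24
J: 2·2+3·0 = 4 | 4·1 = 4
gcd(2,3,4) = 1

Coefficients: [2, 3, 4]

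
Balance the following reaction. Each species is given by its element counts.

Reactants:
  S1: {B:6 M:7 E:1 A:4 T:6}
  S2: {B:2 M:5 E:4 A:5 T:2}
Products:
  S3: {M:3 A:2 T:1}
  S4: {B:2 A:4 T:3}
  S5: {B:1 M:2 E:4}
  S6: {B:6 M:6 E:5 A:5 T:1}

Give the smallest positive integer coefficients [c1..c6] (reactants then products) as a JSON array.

Coefficients: [1, 5, 6, 3, 4, 1]

B: 1·6+5·2 = 16 | 6·0+3·2+4·1+1·6 = 16
M: 1·7+5·5 = 32 | 6·3+3·0+4·2+1·6 = 32
E: 1·1+5·4 = 21 | 6·0+3·0+4·4+1·5 = 21
A: 1·4+5·5 = 29 | 6·2+3·4+4·0+1·5 = 29
T: 1·6+5·2 = 16 | 6·1+3·3+4·0+1·1 = 16
gcd(1,5,6,3,4,1) = 1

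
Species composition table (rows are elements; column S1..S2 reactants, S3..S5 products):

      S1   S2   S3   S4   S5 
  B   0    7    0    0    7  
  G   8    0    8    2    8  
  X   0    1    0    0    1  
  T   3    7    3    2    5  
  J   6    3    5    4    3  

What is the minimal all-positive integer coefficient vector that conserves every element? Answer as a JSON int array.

B: 6·0+1·7 = 7 | 4·0+4·0+1·7 = 7
G: 6·8+1·0 = 48 | 4·8+4·2+1·8 = 48
X: 6·0+1·1 = 1 | 4·0+4·0+1·1 = 1
T: 6·3+1·7 = 25 | 4·3+4·2+1·5 = 25
J: 6·6+1·3 = 39 | 4·5+4·4+1·3 = 39
gcd(6,1,4,4,1) = 1

Coefficients: [6, 1, 4, 4, 1]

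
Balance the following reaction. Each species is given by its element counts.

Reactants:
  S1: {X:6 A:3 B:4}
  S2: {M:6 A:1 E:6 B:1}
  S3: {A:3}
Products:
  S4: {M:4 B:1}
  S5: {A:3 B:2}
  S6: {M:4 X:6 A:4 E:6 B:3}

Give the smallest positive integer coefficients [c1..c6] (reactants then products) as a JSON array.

M: 4·0+4·6+3·0 = 24 | 2·4+3·0+4·4 = 24
X: 4·6+4·0+3·0 = 24 | 2·0+3·0+4·6 = 24
A: 4·3+4·1+3·3 = 25 | 2·0+3·3+4·4 = 25
E: 4·0+4·6+3·0 = 24 | 2·0+3·0+4·6 = 24
B: 4·4+4·1+3·0 = 20 | 2·1+3·2+4·3 = 20
gcd(4,4,3,2,3,4) = 1

Coefficients: [4, 4, 3, 2, 3, 4]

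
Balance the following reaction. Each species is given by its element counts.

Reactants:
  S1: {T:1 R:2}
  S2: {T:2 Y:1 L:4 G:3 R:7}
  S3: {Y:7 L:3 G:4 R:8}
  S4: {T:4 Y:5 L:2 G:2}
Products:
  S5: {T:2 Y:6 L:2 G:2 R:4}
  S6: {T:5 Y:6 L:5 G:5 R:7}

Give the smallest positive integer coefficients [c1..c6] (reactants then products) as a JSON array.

Coefficients: [3, 3, 3, 6, 4, 5]

T: 3·1+3·2+3·0+6·4 = 33 | 4·2+5·5 = 33
Y: 3·0+3·1+3·7+6·5 = 54 | 4·6+5·6 = 54
L: 3·0+3·4+3·3+6·2 = 33 | 4·2+5·5 = 33
G: 3·0+3·3+3·4+6·2 = 33 | 4·2+5·5 = 33
R: 3·2+3·7+3·8+6·0 = 51 | 4·4+5·7 = 51
gcd(3,3,3,6,4,5) = 1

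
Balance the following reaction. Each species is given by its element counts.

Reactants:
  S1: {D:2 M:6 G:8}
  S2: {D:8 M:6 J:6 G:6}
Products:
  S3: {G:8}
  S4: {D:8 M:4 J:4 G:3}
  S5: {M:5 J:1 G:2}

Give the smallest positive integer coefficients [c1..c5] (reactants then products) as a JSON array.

D: 4·2+5·8 = 48 | 4·0+6·8+6·0 = 48
M: 4·6+5·6 = 54 | 4·0+6·4+6·5 = 54
J: 4·0+5·6 = 30 | 4·0+6·4+6·1 = 30
G: 4·8+5·6 = 62 | 4·8+6·3+6·2 = 62
gcd(4,5,4,6,6) = 1

Coefficients: [4, 5, 4, 6, 6]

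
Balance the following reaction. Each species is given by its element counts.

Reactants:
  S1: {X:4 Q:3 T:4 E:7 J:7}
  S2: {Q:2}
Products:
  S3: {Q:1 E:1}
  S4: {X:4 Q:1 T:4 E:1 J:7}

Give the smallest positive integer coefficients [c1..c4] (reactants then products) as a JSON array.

X: 1·4+2·0 = 4 | 6·0+1·4 = 4
Q: 1·3+2·2 = 7 | 6·1+1·1 = 7
T: 1·4+2·0 = 4 | 6·0+1·4 = 4
E: 1·7+2·0 = 7 | 6·1+1·1 = 7
J: 1·7+2·0 = 7 | 6·0+1·7 = 7
gcd(1,2,6,1) = 1

Coefficients: [1, 2, 6, 1]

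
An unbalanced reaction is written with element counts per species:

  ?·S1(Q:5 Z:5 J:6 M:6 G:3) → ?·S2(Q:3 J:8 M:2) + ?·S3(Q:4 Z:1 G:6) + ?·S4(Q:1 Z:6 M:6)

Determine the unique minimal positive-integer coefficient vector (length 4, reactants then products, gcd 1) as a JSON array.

Coefficients: [4, 3, 2, 3]

Q: 4·5 = 20 | 3·3+2·4+3·1 = 20
Z: 4·5 = 20 | 3·0+2·1+3·6 = 20
J: 4·6 = 24 | 3·8+2·0+3·0 = 24
M: 4·6 = 24 | 3·2+2·0+3·6 = 24
G: 4·3 = 12 | 3·0+2·6+3·0 = 12
gcd(4,3,2,3) = 1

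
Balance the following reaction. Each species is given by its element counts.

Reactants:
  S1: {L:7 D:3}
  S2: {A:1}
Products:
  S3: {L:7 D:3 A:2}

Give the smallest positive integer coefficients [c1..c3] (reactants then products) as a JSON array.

L: 1·7+2·0 = 7 | 1·7 = 7
D: 1·3+2·0 = 3 | 1·3 = 3
A: 1·0+2·1 = 2 | 1·2 = 2
gcd(1,2,1) = 1

Coefficients: [1, 2, 1]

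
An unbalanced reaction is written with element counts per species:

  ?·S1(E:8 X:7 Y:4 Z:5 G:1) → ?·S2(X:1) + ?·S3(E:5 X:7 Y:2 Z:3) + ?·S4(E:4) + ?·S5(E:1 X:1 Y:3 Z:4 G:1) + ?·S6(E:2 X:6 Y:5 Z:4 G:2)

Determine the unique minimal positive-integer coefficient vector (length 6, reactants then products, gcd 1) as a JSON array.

Coefficients: [5, 5, 3, 5, 3, 1]

E: 5·8 = 40 | 5·0+3·5+5·4+3·1+1·2 = 40
X: 5·7 = 35 | 5·1+3·7+5·0+3·1+1·6 = 35
Y: 5·4 = 20 | 5·0+3·2+5·0+3·3+1·5 = 20
Z: 5·5 = 25 | 5·0+3·3+5·0+3·4+1·4 = 25
G: 5·1 = 5 | 5·0+3·0+5·0+3·1+1·2 = 5
gcd(5,5,3,5,3,1) = 1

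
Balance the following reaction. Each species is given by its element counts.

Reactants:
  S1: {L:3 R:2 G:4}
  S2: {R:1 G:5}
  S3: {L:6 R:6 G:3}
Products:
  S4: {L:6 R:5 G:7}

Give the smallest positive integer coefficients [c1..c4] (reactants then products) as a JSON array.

Coefficients: [6, 1, 2, 5]

L: 6·3+1·0+2·6 = 30 | 5·6 = 30
R: 6·2+1·1+2·6 = 25 | 5·5 = 25
G: 6·4+1·5+2·3 = 35 | 5·7 = 35
gcd(6,1,2,5) = 1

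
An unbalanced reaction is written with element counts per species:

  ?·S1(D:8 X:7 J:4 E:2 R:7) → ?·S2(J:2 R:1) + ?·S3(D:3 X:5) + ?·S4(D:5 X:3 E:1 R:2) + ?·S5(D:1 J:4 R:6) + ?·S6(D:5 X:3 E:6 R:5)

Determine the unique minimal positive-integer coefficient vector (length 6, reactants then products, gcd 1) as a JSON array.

D: 5·8 = 40 | 4·0+4·3+4·5+3·1+1·5 = 40
X: 5·7 = 35 | 4·0+4·5+4·3+3·0+1·3 = 35
J: 5·4 = 20 | 4·2+4·0+4·0+3·4+1·0 = 20
E: 5·2 = 10 | 4·0+4·0+4·1+3·0+1·6 = 10
R: 5·7 = 35 | 4·1+4·0+4·2+3·6+1·5 = 35
gcd(5,4,4,4,3,1) = 1

Coefficients: [5, 4, 4, 4, 3, 1]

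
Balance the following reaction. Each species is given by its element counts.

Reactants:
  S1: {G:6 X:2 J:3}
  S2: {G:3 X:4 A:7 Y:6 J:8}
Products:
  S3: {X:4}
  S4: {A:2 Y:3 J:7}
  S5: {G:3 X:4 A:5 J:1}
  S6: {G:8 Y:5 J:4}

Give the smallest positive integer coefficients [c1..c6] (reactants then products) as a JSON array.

Coefficients: [4, 5, 2, 5, 5, 3]

G: 4·6+5·3 = 39 | 2·0+5·0+5·3+3·8 = 39
X: 4·2+5·4 = 28 | 2·4+5·0+5·4+3·0 = 28
A: 4·0+5·7 = 35 | 2·0+5·2+5·5+3·0 = 35
Y: 4·0+5·6 = 30 | 2·0+5·3+5·0+3·5 = 30
J: 4·3+5·8 = 52 | 2·0+5·7+5·1+3·4 = 52
gcd(4,5,2,5,5,3) = 1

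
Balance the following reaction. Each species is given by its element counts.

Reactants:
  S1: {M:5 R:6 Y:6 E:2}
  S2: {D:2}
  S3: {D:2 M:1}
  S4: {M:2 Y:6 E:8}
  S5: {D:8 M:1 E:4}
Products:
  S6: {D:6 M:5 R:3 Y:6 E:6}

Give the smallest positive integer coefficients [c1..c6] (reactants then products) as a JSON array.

D: 2·0+3·2+5·2+2·0+1·8 = 24 | 4·6 = 24
M: 2·5+3·0+5·1+2·2+1·1 = 20 | 4·5 = 20
R: 2·6+3·0+5·0+2·0+1·0 = 12 | 4·3 = 12
Y: 2·6+3·0+5·0+2·6+1·0 = 24 | 4·6 = 24
E: 2·2+3·0+5·0+2·8+1·4 = 24 | 4·6 = 24
gcd(2,3,5,2,1,4) = 1

Coefficients: [2, 3, 5, 2, 1, 4]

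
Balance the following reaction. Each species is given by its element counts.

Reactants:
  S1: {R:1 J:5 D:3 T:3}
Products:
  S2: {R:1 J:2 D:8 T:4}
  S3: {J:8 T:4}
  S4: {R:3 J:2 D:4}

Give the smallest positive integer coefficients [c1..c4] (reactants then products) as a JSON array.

Coefficients: [4, 1, 2, 1]

R: 4·1 = 4 | 1·1+2·0+1·3 = 4
J: 4·5 = 20 | 1·2+2·8+1·2 = 20
D: 4·3 = 12 | 1·8+2·0+1·4 = 12
T: 4·3 = 12 | 1·4+2·4+1·0 = 12
gcd(4,1,2,1) = 1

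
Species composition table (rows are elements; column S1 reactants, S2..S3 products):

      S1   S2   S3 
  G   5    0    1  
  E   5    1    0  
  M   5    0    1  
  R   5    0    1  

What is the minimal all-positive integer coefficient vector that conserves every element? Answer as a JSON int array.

G: 1·5 = 5 | 5·0+5·1 = 5
E: 1·5 = 5 | 5·1+5·0 = 5
M: 1·5 = 5 | 5·0+5·1 = 5
R: 1·5 = 5 | 5·0+5·1 = 5
gcd(1,5,5) = 1

Coefficients: [1, 5, 5]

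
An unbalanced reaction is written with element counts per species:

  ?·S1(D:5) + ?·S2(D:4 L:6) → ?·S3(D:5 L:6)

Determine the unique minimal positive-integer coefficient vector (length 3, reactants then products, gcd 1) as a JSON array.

D: 1·5+5·4 = 25 | 5·5 = 25
L: 1·0+5·6 = 30 | 5·6 = 30
gcd(1,5,5) = 1

Coefficients: [1, 5, 5]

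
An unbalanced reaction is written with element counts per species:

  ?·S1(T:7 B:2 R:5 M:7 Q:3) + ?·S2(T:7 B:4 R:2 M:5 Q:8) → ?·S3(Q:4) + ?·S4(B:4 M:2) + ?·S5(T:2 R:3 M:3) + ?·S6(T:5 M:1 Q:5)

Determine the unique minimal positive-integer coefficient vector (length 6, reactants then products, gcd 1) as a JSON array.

T: 2·7+4·7 = 42 | 2·0+5·0+6·2+6·5 = 42
B: 2·2+4·4 = 20 | 2·0+5·4+6·0+6·0 = 20
R: 2·5+4·2 = 18 | 2·0+5·0+6·3+6·0 = 18
M: 2·7+4·5 = 34 | 2·0+5·2+6·3+6·1 = 34
Q: 2·3+4·8 = 38 | 2·4+5·0+6·0+6·5 = 38
gcd(2,4,2,5,6,6) = 1

Coefficients: [2, 4, 2, 5, 6, 6]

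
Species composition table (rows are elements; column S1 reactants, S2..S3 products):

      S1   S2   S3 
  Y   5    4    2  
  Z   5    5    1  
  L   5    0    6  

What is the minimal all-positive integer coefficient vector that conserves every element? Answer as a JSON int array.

Coefficients: [6, 5, 5]

Y: 6·5 = 30 | 5·4+5·2 = 30
Z: 6·5 = 30 | 5·5+5·1 = 30
L: 6·5 = 30 | 5·0+5·6 = 30
gcd(6,5,5) = 1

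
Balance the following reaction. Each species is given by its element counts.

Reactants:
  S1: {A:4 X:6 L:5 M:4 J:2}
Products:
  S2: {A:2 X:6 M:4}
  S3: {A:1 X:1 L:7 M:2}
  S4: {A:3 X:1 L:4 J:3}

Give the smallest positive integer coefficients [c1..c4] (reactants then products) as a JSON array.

Coefficients: [6, 5, 2, 4]

A: 6·4 = 24 | 5·2+2·1+4·3 = 24
X: 6·6 = 36 | 5·6+2·1+4·1 = 36
L: 6·5 = 30 | 5·0+2·7+4·4 = 30
M: 6·4 = 24 | 5·4+2·2+4·0 = 24
J: 6·2 = 12 | 5·0+2·0+4·3 = 12
gcd(6,5,2,4) = 1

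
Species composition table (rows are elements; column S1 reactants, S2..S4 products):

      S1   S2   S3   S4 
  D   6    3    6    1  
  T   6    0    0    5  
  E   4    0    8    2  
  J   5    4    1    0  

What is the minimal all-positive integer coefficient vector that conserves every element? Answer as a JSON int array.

Coefficients: [5, 6, 1, 6]

D: 5·6 = 30 | 6·3+1·6+6·1 = 30
T: 5·6 = 30 | 6·0+1·0+6·5 = 30
E: 5·4 = 20 | 6·0+1·8+6·2 = 20
J: 5·5 = 25 | 6·4+1·1+6·0 = 25
gcd(5,6,1,6) = 1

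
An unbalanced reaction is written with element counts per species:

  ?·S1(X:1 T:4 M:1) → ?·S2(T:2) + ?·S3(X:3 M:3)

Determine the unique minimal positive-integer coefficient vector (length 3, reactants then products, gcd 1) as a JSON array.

Coefficients: [3, 6, 1]

X: 3·1 = 3 | 6·0+1·3 = 3
T: 3·4 = 12 | 6·2+1·0 = 12
M: 3·1 = 3 | 6·0+1·3 = 3
gcd(3,6,1) = 1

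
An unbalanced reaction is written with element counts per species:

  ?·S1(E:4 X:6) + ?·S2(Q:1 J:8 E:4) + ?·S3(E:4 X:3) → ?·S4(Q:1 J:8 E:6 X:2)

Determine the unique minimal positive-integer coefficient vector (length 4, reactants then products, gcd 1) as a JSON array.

Q: 1·0+6·1+2·0 = 6 | 6·1 = 6
J: 1·0+6·8+2·0 = 48 | 6·8 = 48
E: 1·4+6·4+2·4 = 36 | 6·6 = 36
X: 1·6+6·0+2·3 = 12 | 6·2 = 12
gcd(1,6,2,6) = 1

Coefficients: [1, 6, 2, 6]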